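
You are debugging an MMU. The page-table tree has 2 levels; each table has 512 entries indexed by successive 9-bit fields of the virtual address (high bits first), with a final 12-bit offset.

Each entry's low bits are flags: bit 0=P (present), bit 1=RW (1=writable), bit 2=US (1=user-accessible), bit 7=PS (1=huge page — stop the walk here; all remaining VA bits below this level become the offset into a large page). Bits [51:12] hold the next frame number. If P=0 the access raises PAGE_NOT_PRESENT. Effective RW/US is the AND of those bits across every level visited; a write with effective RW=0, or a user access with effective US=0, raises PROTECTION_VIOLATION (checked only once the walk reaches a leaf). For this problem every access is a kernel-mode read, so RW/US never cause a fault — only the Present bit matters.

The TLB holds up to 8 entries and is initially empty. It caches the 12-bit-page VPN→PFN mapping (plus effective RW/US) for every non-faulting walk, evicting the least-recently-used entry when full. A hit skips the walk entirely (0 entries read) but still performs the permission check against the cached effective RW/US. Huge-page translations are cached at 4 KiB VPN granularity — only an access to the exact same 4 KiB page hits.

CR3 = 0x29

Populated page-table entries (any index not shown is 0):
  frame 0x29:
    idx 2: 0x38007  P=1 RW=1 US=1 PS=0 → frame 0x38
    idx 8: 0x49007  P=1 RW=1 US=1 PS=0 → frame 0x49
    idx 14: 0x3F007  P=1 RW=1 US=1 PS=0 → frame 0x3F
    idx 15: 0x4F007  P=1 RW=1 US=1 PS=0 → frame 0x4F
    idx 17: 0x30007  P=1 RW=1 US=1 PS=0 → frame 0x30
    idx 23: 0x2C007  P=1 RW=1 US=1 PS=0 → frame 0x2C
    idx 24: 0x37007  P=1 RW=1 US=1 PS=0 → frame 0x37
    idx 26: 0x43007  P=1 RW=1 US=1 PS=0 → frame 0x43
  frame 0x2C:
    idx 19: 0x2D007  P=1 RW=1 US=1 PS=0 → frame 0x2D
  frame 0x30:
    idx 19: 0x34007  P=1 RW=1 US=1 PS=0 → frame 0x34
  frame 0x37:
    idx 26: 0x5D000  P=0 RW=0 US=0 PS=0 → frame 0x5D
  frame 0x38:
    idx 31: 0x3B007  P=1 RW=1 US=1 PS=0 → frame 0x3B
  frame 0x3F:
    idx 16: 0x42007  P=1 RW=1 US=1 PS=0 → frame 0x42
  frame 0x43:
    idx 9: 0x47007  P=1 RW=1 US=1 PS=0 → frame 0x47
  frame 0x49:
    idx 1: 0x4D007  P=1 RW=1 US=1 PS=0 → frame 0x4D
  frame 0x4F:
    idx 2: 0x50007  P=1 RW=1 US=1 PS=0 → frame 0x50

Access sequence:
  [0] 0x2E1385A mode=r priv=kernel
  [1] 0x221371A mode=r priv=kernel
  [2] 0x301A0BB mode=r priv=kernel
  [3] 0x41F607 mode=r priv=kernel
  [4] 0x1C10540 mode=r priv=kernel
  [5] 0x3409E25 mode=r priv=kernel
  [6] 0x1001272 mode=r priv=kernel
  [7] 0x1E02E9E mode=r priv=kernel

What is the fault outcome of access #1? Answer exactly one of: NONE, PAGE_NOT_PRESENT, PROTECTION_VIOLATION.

Trace:
#0 VA=0x2E1385A (r,kernel):
  L0 @0x29[23] → 0x2C007  P=1,RW=1,US=1,PS=0
  L1 @0x2C[19] → 0x2D007  P=1,RW=1,US=1,PS=0
  ✓ 0x2D85A  — 2 lookups
#1 VA=0x221371A (r,kernel):
  L0 @0x29[17] → 0x30007  P=1,RW=1,US=1,PS=0
  L1 @0x30[19] → 0x34007  P=1,RW=1,US=1,PS=0
  ✓ 0x3471A  — 2 lookups
#2 VA=0x301A0BB (r,kernel):
  L0 @0x29[24] → 0x37007  P=1,RW=1,US=1,PS=0
  L1 @0x37[26] → 0x5D000  P=0,RW=0,US=0,PS=0
  → PAGE_NOT_PRESENT  (2 entries read)
#3 VA=0x41F607 (r,kernel):
  L0 @0x29[2] → 0x38007  P=1,RW=1,US=1,PS=0
  L1 @0x38[31] → 0x3B007  P=1,RW=1,US=1,PS=0
  ✓ 0x3B607  — 2 lookups
#4 VA=0x1C10540 (r,kernel):
  L0 @0x29[14] → 0x3F007  P=1,RW=1,US=1,PS=0
  L1 @0x3F[16] → 0x42007  P=1,RW=1,US=1,PS=0
  ✓ 0x42540  — 2 lookups
#5 VA=0x3409E25 (r,kernel):
  L0 @0x29[26] → 0x43007  P=1,RW=1,US=1,PS=0
  L1 @0x43[9] → 0x47007  P=1,RW=1,US=1,PS=0
  ✓ 0x47E25  — 2 lookups
#6 VA=0x1001272 (r,kernel):
  L0 @0x29[8] → 0x49007  P=1,RW=1,US=1,PS=0
  L1 @0x49[1] → 0x4D007  P=1,RW=1,US=1,PS=0
  ✓ 0x4D272  — 2 lookups
#7 VA=0x1E02E9E (r,kernel):
  L0 @0x29[15] → 0x4F007  P=1,RW=1,US=1,PS=0
  L1 @0x4F[2] → 0x50007  P=1,RW=1,US=1,PS=0
  ✓ 0x50E9E  — 2 lookups

Access #1 fault: NONE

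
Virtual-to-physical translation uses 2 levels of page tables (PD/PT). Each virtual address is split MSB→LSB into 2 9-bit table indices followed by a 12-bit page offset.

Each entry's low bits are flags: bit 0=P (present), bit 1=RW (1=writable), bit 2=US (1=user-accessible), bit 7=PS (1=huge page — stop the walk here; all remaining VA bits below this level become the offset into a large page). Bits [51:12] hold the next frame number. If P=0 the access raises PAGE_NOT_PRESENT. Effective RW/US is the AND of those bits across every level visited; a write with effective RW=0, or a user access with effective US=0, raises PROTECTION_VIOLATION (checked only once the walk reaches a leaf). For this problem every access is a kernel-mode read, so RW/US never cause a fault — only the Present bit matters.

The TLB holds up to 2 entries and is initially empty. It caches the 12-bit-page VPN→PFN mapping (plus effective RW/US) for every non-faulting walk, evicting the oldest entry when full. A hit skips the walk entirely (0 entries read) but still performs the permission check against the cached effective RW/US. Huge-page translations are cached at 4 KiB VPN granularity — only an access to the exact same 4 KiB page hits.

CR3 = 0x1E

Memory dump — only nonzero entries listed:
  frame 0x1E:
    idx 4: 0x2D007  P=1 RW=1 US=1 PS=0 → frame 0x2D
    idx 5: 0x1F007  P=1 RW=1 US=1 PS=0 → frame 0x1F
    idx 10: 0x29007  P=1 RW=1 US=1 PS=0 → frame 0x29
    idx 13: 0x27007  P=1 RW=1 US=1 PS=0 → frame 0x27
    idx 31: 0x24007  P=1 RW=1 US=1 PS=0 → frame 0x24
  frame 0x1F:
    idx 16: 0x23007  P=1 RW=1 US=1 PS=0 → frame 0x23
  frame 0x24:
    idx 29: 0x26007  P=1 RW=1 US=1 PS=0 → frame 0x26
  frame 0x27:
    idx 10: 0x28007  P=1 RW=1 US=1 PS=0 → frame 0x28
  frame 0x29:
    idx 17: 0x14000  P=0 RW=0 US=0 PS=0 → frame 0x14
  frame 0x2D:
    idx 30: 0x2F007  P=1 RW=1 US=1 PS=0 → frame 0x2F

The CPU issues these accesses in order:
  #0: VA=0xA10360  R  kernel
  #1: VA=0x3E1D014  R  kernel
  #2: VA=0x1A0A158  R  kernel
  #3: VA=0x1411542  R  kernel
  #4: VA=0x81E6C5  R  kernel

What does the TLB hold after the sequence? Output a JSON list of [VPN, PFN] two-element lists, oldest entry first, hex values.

Per-access translation:
#0 VA=0xA10360 (r,kernel):
  L0: frame=0x1E idx=5 entry=0x1F007 [P=1 RW=1 US=1 PS=0]
  L1: frame=0x1F idx=16 entry=0x23007 [P=1 RW=1 US=1 PS=0]
  → PA=0x23360  (2 entries read)
#1 VA=0x3E1D014 (r,kernel):
  L0: frame=0x1E idx=31 entry=0x24007 [P=1 RW=1 US=1 PS=0]
  L1: frame=0x24 idx=29 entry=0x26007 [P=1 RW=1 US=1 PS=0]
  → PA=0x26014  (2 entries read)
#2 VA=0x1A0A158 (r,kernel):
  L0: frame=0x1E idx=13 entry=0x27007 [P=1 RW=1 US=1 PS=0]
  L1: frame=0x27 idx=10 entry=0x28007 [P=1 RW=1 US=1 PS=0]
  → PA=0x28158  (2 entries read)
#3 VA=0x1411542 (r,kernel):
  L0: frame=0x1E idx=10 entry=0x29007 [P=1 RW=1 US=1 PS=0]
  L1: frame=0x29 idx=17 entry=0x14000 [P=0 RW=0 US=0 PS=0]
  → PAGE_NOT_PRESENT  (2 entries read)
#4 VA=0x81E6C5 (r,kernel):
  L0: frame=0x1E idx=4 entry=0x2D007 [P=1 RW=1 US=1 PS=0]
  L1: frame=0x2D idx=30 entry=0x2F007 [P=1 RW=1 US=1 PS=0]
  → PA=0x2F6C5  (2 entries read)

TLB: [["0x1A0A", "0x28"], ["0x81E", "0x2F"]]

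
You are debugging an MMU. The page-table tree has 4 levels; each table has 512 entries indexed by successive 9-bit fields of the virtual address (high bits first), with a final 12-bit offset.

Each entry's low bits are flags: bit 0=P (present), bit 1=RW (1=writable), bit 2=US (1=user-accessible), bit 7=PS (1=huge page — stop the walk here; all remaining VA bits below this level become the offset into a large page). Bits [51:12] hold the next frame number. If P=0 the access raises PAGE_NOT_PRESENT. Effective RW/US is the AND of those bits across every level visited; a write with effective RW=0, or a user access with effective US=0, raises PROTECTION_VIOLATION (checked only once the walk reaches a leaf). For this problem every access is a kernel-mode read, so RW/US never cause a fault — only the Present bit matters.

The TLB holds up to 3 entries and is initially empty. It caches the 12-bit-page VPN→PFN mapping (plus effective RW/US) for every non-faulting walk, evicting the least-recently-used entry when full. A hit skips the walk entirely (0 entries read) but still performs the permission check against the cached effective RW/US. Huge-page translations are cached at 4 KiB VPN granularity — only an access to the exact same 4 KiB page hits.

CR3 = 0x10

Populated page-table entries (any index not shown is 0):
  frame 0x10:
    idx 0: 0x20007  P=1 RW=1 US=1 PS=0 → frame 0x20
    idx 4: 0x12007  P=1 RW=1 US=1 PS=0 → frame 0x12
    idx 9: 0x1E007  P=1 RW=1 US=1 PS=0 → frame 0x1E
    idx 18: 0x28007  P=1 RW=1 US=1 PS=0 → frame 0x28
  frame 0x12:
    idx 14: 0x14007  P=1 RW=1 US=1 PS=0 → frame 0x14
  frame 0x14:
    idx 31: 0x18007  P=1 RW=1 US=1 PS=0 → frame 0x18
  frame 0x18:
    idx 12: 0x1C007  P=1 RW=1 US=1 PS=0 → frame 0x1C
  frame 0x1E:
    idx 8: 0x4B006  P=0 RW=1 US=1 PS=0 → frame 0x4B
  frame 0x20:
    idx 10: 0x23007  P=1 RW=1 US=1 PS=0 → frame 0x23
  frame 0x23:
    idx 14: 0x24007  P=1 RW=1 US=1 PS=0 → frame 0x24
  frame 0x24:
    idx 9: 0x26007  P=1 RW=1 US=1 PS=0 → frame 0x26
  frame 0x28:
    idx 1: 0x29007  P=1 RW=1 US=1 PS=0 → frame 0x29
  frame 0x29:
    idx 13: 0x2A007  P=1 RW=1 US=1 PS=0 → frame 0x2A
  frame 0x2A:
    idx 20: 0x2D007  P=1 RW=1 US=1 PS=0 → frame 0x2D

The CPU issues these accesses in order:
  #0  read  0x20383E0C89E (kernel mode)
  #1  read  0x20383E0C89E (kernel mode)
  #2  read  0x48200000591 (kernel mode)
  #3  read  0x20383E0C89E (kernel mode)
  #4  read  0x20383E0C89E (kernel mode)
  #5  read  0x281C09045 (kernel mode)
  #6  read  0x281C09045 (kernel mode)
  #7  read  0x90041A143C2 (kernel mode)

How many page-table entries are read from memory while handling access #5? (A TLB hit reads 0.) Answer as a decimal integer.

Per-access translation:
#0 VA=0x20383E0C89E (r,kernel):
  L0 @0x10[4] → 0x12007  P=1,RW=1,US=1,PS=0
  L1 @0x12[14] → 0x14007  P=1,RW=1,US=1,PS=0
  L2 @0x14[31] → 0x18007  P=1,RW=1,US=1,PS=0
  L3 @0x18[12] → 0x1C007  P=1,RW=1,US=1,PS=0
  ✓ 0x1C89E  — 4 lookups
#1 VA=0x20383E0C89E (r,kernel):
  TLB hit vpn=0x20383E0C → PA=0x1C89E
#2 VA=0x48200000591 (r,kernel):
  L0 @0x10[9] → 0x1E007  P=1,RW=1,US=1,PS=0
  L1 @0x1E[8] → 0x4B006  P=0,RW=1,US=1,PS=0
  → PAGE_NOT_PRESENT  (2 entries read)
#3 VA=0x20383E0C89E (r,kernel):
  TLB hit vpn=0x20383E0C → PA=0x1C89E
#4 VA=0x20383E0C89E (r,kernel):
  TLB hit vpn=0x20383E0C → PA=0x1C89E
#5 VA=0x281C09045 (r,kernel):
  L0 @0x10[0] → 0x20007  P=1,RW=1,US=1,PS=0
  L1 @0x20[10] → 0x23007  P=1,RW=1,US=1,PS=0
  L2 @0x23[14] → 0x24007  P=1,RW=1,US=1,PS=0
  L3 @0x24[9] → 0x26007  P=1,RW=1,US=1,PS=0
  ✓ 0x26045  — 4 lookups
#6 VA=0x281C09045 (r,kernel):
  TLB hit vpn=0x281C09 → PA=0x26045
#7 VA=0x90041A143C2 (r,kernel):
  L0 @0x10[18] → 0x28007  P=1,RW=1,US=1,PS=0
  L1 @0x28[1] → 0x29007  P=1,RW=1,US=1,PS=0
  L2 @0x29[13] → 0x2A007  P=1,RW=1,US=1,PS=0
  L3 @0x2A[20] → 0x2D007  P=1,RW=1,US=1,PS=0
  ✓ 0x2D3C2  — 4 lookups

Entries read for #5: 4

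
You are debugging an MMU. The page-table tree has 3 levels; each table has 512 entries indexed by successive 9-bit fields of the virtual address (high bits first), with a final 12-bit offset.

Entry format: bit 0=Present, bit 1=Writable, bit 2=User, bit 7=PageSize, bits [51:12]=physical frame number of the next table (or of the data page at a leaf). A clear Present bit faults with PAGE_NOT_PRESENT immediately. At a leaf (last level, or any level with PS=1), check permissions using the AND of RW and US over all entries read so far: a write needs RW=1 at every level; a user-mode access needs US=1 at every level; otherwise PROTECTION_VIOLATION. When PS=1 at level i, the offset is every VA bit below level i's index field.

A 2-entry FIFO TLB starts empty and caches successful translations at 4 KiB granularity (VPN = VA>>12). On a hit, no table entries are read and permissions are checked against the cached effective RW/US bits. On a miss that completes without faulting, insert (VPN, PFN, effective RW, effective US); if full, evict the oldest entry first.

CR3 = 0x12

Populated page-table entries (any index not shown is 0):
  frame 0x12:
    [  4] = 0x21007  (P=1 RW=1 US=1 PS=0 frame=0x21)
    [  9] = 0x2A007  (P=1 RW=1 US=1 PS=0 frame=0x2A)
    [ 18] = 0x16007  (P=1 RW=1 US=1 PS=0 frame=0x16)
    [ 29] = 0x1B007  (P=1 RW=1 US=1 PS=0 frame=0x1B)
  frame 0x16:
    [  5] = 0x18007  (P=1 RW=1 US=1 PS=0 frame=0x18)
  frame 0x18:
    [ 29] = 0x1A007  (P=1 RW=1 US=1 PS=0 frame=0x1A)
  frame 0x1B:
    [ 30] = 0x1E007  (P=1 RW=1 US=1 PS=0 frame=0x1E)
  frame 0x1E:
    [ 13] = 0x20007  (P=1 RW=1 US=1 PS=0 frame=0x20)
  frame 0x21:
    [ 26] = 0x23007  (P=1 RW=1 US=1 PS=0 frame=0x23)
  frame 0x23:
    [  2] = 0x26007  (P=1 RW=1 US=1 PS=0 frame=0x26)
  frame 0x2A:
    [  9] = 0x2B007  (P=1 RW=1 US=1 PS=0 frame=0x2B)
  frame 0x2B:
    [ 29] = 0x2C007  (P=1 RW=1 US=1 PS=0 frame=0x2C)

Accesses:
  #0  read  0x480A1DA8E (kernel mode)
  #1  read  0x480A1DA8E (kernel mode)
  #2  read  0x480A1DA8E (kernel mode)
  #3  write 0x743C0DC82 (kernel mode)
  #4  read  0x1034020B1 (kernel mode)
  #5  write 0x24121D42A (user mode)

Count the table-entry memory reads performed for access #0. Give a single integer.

Walk each access:
#0 VA=0x480A1DA8E (r,kernel):
  L0 @0x12[18] → 0x16007  P=1,RW=1,US=1,PS=0
  L1 @0x16[5] → 0x18007  P=1,RW=1,US=1,PS=0
  L2 @0x18[29] → 0x1A007  P=1,RW=1,US=1,PS=0
  ⇒ phys 0x1AA8E  [3 reads]
#1 VA=0x480A1DA8E (r,kernel):
  TLB hit vpn=0x480A1D → PA=0x1AA8E
#2 VA=0x480A1DA8E (r,kernel):
  TLB hit vpn=0x480A1D → PA=0x1AA8E
#3 VA=0x743C0DC82 (w,kernel):
  L0 @0x12[29] → 0x1B007  P=1,RW=1,US=1,PS=0
  L1 @0x1B[30] → 0x1E007  P=1,RW=1,US=1,PS=0
  L2 @0x1E[13] → 0x20007  P=1,RW=1,US=1,PS=0
  ⇒ phys 0x20C82  [3 reads]
#4 VA=0x1034020B1 (r,kernel):
  L0 @0x12[4] → 0x21007  P=1,RW=1,US=1,PS=0
  L1 @0x21[26] → 0x23007  P=1,RW=1,US=1,PS=0
  L2 @0x23[2] → 0x26007  P=1,RW=1,US=1,PS=0
  ⇒ phys 0x260B1  [3 reads]
#5 VA=0x24121D42A (w,user):
  L0 @0x12[9] → 0x2A007  P=1,RW=1,US=1,PS=0
  L1 @0x2A[9] → 0x2B007  P=1,RW=1,US=1,PS=0
  L2 @0x2B[29] → 0x2C007  P=1,RW=1,US=1,PS=0
  ⇒ phys 0x2C42A  [3 reads]

Entries read for #0: 3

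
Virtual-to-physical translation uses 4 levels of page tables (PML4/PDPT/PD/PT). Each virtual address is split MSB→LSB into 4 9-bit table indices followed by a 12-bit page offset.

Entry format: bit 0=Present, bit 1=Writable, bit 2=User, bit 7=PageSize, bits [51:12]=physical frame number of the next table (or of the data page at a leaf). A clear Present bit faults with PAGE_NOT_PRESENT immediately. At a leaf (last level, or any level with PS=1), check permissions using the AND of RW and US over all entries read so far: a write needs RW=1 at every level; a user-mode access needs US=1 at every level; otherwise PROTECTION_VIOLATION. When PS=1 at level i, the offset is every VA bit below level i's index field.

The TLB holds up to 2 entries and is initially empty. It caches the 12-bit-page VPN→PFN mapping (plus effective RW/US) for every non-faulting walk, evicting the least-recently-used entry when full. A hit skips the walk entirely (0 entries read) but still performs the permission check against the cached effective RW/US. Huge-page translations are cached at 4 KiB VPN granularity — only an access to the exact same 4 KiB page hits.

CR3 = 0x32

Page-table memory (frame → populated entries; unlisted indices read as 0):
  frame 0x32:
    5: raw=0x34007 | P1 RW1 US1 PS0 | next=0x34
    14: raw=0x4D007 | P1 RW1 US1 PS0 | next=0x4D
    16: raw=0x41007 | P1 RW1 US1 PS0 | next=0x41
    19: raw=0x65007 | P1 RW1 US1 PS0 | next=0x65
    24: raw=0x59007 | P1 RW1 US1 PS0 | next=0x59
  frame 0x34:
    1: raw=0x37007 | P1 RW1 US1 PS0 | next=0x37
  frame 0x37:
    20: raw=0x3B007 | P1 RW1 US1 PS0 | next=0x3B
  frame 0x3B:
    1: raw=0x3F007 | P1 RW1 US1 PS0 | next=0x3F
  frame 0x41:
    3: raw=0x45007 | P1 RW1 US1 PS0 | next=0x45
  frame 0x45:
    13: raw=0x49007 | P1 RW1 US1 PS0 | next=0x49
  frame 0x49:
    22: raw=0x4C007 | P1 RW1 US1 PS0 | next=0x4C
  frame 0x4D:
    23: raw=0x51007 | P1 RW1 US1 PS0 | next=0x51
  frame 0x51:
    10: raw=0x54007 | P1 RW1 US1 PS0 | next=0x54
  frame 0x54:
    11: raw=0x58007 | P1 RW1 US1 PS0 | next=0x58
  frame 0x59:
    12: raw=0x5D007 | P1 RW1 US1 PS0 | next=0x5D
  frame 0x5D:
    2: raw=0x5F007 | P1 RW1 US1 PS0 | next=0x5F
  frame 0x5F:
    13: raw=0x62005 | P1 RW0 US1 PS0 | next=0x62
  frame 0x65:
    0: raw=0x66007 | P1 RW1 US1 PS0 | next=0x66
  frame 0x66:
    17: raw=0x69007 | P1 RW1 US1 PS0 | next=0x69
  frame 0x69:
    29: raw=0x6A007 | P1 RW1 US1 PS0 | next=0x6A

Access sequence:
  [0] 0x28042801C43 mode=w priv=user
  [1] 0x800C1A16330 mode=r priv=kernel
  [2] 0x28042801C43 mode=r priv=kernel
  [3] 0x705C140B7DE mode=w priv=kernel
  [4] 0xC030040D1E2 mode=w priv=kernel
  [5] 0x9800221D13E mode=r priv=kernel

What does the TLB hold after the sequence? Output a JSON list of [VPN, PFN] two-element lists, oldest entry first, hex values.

Trace:
#0 VA=0x28042801C43 (w,user):
  L0: frame=0x32 idx=5 entry=0x34007 [P=1 RW=1 US=1 PS=0]
  L1: frame=0x34 idx=1 entry=0x37007 [P=1 RW=1 US=1 PS=0]
  L2: frame=0x37 idx=20 entry=0x3B007 [P=1 RW=1 US=1 PS=0]
  L3: frame=0x3B idx=1 entry=0x3F007 [P=1 RW=1 US=1 PS=0]
  ✓ 0x3FC43  — 4 lookups
#1 VA=0x800C1A16330 (r,kernel):
  L0: frame=0x32 idx=16 entry=0x41007 [P=1 RW=1 US=1 PS=0]
  L1: frame=0x41 idx=3 entry=0x45007 [P=1 RW=1 US=1 PS=0]
  L2: frame=0x45 idx=13 entry=0x49007 [P=1 RW=1 US=1 PS=0]
  L3: frame=0x49 idx=22 entry=0x4C007 [P=1 RW=1 US=1 PS=0]
  ✓ 0x4C330  — 4 lookups
#2 VA=0x28042801C43 (r,kernel):
  TLB hit vpn=0x28042801 → PA=0x3FC43
#3 VA=0x705C140B7DE (w,kernel):
  L0: frame=0x32 idx=14 entry=0x4D007 [P=1 RW=1 US=1 PS=0]
  L1: frame=0x4D idx=23 entry=0x51007 [P=1 RW=1 US=1 PS=0]
  L2: frame=0x51 idx=10 entry=0x54007 [P=1 RW=1 US=1 PS=0]
  L3: frame=0x54 idx=11 entry=0x58007 [P=1 RW=1 US=1 PS=0]
  ✓ 0x587DE  — 4 lookups
#4 VA=0xC030040D1E2 (w,kernel):
  L0: frame=0x32 idx=24 entry=0x59007 [P=1 RW=1 US=1 PS=0]
  L1: frame=0x59 idx=12 entry=0x5D007 [P=1 RW=1 US=1 PS=0]
  L2: frame=0x5D idx=2 entry=0x5F007 [P=1 RW=1 US=1 PS=0]
  L3: frame=0x5F idx=13 entry=0x62005 [P=1 RW=0 US=1 PS=0]
  → PROTECTION_VIOLATION  (4 entries read)
#5 VA=0x9800221D13E (r,kernel):
  L0: frame=0x32 idx=19 entry=0x65007 [P=1 RW=1 US=1 PS=0]
  L1: frame=0x65 idx=0 entry=0x66007 [P=1 RW=1 US=1 PS=0]
  L2: frame=0x66 idx=17 entry=0x69007 [P=1 RW=1 US=1 PS=0]
  L3: frame=0x69 idx=29 entry=0x6A007 [P=1 RW=1 US=1 PS=0]
  ✓ 0x6A13E  — 4 lookups

TLB: [["0x705C140B", "0x58"], ["0x9800221D", "0x6A"]]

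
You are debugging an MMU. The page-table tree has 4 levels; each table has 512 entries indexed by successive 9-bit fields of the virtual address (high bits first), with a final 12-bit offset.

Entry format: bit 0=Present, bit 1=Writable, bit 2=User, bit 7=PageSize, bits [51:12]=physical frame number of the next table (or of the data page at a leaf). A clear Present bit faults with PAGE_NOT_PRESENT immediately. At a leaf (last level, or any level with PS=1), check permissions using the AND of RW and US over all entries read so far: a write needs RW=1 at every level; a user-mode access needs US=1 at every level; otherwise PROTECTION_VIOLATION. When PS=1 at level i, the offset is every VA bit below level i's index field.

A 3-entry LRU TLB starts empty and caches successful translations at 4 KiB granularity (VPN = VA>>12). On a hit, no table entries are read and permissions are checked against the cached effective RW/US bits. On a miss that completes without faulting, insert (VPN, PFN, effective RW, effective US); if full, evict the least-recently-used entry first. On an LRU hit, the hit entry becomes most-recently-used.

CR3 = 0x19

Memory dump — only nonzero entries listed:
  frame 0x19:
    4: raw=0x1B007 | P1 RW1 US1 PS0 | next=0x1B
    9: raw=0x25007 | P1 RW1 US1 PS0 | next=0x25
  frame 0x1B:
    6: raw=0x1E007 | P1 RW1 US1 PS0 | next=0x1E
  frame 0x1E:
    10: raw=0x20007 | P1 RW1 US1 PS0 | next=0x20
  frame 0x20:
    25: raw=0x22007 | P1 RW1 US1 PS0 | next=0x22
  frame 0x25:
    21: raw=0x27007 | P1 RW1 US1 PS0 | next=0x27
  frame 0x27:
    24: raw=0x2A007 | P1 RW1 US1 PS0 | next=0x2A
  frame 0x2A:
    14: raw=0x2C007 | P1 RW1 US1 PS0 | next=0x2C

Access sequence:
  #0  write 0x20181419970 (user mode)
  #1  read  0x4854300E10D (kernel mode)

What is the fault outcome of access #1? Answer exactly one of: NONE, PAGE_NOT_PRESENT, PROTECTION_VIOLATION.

Per-access translation:
#0 VA=0x20181419970 (w,user):
  L0 @0x19[4] → 0x1B007  P=1,RW=1,US=1,PS=0
  L1 @0x1B[6] → 0x1E007  P=1,RW=1,US=1,PS=0
  L2 @0x1E[10] → 0x20007  P=1,RW=1,US=1,PS=0
  L3 @0x20[25] → 0x22007  P=1,RW=1,US=1,PS=0
  ⇒ phys 0x22970  [4 reads]
#1 VA=0x4854300E10D (r,kernel):
  L0 @0x19[9] → 0x25007  P=1,RW=1,US=1,PS=0
  L1 @0x25[21] → 0x27007  P=1,RW=1,US=1,PS=0
  L2 @0x27[24] → 0x2A007  P=1,RW=1,US=1,PS=0
  L3 @0x2A[14] → 0x2C007  P=1,RW=1,US=1,PS=0
  ⇒ phys 0x2C10D  [4 reads]

Access #1 fault: NONE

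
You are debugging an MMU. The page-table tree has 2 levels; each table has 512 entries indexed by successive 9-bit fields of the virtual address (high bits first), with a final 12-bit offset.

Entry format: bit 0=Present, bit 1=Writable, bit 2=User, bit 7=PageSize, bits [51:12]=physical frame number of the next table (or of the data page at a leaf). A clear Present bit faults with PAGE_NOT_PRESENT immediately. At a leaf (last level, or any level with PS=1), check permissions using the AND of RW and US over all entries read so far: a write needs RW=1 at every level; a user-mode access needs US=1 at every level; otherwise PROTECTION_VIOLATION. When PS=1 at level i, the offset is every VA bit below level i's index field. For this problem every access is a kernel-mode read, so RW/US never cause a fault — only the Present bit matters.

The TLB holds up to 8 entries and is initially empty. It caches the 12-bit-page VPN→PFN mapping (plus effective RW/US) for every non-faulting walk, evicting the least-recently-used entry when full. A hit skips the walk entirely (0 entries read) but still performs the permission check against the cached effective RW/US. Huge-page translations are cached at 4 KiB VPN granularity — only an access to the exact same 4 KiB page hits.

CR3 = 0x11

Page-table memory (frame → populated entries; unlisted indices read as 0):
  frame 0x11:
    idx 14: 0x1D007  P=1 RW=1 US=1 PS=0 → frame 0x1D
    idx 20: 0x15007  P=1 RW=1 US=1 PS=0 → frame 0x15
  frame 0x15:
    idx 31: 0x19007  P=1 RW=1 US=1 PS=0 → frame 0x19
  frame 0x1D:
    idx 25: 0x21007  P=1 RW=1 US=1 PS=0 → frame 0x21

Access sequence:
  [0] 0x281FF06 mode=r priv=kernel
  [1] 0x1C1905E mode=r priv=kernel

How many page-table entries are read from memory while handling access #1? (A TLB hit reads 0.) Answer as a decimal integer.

Trace:
#0 VA=0x281FF06 (r,kernel):
  L0: frame=0x11 idx=20 entry=0x15007 [P=1 RW=1 US=1 PS=0]
  L1: frame=0x15 idx=31 entry=0x19007 [P=1 RW=1 US=1 PS=0]
  ⇒ phys 0x19F06  [2 reads]
#1 VA=0x1C1905E (r,kernel):
  L0: frame=0x11 idx=14 entry=0x1D007 [P=1 RW=1 US=1 PS=0]
  L1: frame=0x1D idx=25 entry=0x21007 [P=1 RW=1 US=1 PS=0]
  ⇒ phys 0x2105E  [2 reads]

Entries read for #1: 2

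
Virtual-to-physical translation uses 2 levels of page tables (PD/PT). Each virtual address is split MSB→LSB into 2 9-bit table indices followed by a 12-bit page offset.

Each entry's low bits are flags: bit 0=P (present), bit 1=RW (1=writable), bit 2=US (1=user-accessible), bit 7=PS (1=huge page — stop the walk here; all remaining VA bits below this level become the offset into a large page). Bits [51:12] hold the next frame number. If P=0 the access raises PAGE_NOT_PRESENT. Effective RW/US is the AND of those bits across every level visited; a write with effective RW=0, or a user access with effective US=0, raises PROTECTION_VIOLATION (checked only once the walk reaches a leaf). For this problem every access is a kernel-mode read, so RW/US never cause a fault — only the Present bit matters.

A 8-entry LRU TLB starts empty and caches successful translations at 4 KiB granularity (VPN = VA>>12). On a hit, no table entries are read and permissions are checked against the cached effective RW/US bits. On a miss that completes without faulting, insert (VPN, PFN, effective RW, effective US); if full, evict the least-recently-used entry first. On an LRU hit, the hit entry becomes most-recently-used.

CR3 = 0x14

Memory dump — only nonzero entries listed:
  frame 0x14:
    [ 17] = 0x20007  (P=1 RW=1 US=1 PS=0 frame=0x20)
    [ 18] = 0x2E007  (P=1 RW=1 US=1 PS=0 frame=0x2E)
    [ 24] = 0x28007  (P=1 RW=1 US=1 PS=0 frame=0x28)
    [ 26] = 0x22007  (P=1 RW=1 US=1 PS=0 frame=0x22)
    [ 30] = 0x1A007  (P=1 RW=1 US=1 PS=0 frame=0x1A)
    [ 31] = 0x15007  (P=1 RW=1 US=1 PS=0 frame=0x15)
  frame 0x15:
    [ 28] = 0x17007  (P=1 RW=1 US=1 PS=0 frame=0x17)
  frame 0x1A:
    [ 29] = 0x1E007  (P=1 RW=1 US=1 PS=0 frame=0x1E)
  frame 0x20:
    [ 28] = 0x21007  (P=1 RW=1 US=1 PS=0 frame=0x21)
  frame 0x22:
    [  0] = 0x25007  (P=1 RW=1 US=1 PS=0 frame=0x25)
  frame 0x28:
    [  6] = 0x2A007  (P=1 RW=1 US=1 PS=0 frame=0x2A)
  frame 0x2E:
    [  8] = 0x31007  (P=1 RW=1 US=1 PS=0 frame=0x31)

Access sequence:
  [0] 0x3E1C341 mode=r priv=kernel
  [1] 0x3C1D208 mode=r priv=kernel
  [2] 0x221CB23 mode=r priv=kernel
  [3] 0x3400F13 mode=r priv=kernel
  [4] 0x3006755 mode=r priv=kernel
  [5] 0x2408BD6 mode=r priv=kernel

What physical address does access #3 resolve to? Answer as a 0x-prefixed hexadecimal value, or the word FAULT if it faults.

Walk each access:
#0 VA=0x3E1C341 (r,kernel):
  [0] read 0x14 idx=31: raw=0x15007 flags P=1 W=1 U=1 S=0
  [1] read 0x15 idx=28: raw=0x17007 flags P=1 W=1 U=1 S=0
  → PA=0x17341  (2 entries read)
#1 VA=0x3C1D208 (r,kernel):
  [0] read 0x14 idx=30: raw=0x1A007 flags P=1 W=1 U=1 S=0
  [1] read 0x1A idx=29: raw=0x1E007 flags P=1 W=1 U=1 S=0
  → PA=0x1E208  (2 entries read)
#2 VA=0x221CB23 (r,kernel):
  [0] read 0x14 idx=17: raw=0x20007 flags P=1 W=1 U=1 S=0
  [1] read 0x20 idx=28: raw=0x21007 flags P=1 W=1 U=1 S=0
  → PA=0x21B23  (2 entries read)
#3 VA=0x3400F13 (r,kernel):
  [0] read 0x14 idx=26: raw=0x22007 flags P=1 W=1 U=1 S=0
  [1] read 0x22 idx=0: raw=0x25007 flags P=1 W=1 U=1 S=0
  → PA=0x25F13  (2 entries read)
#4 VA=0x3006755 (r,kernel):
  [0] read 0x14 idx=24: raw=0x28007 flags P=1 W=1 U=1 S=0
  [1] read 0x28 idx=6: raw=0x2A007 flags P=1 W=1 U=1 S=0
  → PA=0x2A755  (2 entries read)
#5 VA=0x2408BD6 (r,kernel):
  [0] read 0x14 idx=18: raw=0x2E007 flags P=1 W=1 U=1 S=0
  [1] read 0x2E idx=8: raw=0x31007 flags P=1 W=1 U=1 S=0
  → PA=0x31BD6  (2 entries read)

Access #3 PA: 0x25F13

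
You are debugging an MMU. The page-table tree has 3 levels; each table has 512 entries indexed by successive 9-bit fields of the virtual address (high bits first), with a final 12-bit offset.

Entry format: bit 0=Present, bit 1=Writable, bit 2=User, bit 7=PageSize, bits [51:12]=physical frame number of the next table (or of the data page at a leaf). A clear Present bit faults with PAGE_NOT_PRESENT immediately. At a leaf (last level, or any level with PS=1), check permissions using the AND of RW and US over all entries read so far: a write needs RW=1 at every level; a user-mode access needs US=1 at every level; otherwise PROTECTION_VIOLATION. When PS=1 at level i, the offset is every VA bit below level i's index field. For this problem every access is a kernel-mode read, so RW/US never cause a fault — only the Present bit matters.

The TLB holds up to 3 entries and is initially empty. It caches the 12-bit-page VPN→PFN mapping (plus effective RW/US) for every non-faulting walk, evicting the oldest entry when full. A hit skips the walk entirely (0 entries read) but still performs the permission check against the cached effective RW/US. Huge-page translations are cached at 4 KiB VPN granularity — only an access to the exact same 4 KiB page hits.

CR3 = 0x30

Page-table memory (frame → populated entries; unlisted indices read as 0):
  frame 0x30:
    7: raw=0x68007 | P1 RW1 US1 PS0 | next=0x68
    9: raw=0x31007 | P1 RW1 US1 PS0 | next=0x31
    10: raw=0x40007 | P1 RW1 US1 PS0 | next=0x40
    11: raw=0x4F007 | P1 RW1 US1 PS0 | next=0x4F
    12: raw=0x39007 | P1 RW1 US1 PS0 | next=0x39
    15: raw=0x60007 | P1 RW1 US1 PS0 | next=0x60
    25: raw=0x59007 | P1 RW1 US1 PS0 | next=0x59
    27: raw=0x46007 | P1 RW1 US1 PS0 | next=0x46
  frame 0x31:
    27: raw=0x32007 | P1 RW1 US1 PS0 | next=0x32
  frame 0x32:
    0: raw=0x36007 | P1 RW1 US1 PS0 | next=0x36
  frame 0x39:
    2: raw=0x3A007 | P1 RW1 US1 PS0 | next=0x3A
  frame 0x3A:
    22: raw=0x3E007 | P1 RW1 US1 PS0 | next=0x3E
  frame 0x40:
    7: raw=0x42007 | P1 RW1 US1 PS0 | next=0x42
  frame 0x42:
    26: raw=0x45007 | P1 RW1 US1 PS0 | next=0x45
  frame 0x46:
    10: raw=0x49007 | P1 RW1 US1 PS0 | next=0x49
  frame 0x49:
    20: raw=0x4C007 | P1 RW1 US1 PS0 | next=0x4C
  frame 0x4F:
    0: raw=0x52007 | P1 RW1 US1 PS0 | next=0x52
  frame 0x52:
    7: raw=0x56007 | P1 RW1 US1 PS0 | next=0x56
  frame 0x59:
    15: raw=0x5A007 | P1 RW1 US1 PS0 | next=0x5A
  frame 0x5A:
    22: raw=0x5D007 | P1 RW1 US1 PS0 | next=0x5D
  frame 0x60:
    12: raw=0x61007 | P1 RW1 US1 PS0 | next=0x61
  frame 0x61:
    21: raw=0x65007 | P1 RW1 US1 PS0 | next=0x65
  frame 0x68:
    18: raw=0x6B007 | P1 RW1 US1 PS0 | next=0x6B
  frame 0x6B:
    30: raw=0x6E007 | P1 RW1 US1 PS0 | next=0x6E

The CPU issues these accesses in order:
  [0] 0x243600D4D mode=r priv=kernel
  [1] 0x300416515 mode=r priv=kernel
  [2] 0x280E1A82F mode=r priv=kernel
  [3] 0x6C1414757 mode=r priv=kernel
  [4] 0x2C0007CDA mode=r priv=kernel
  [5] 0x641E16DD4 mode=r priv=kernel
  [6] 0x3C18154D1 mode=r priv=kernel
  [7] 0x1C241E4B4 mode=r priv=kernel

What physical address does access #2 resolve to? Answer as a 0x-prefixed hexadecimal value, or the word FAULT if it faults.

Per-access translation:
#0 VA=0x243600D4D (r,kernel):
  L0 @0x30[9] → 0x31007  P=1,RW=1,US=1,PS=0
  L1 @0x31[27] → 0x32007  P=1,RW=1,US=1,PS=0
  L2 @0x32[0] → 0x36007  P=1,RW=1,US=1,PS=0
  ✓ 0x36D4D  — 3 lookups
#1 VA=0x300416515 (r,kernel):
  L0 @0x30[12] → 0x39007  P=1,RW=1,US=1,PS=0
  L1 @0x39[2] → 0x3A007  P=1,RW=1,US=1,PS=0
  L2 @0x3A[22] → 0x3E007  P=1,RW=1,US=1,PS=0
  ✓ 0x3E515  — 3 lookups
#2 VA=0x280E1A82F (r,kernel):
  L0 @0x30[10] → 0x40007  P=1,RW=1,US=1,PS=0
  L1 @0x40[7] → 0x42007  P=1,RW=1,US=1,PS=0
  L2 @0x42[26] → 0x45007  P=1,RW=1,US=1,PS=0
  ✓ 0x4582F  — 3 lookups
#3 VA=0x6C1414757 (r,kernel):
  L0 @0x30[27] → 0x46007  P=1,RW=1,US=1,PS=0
  L1 @0x46[10] → 0x49007  P=1,RW=1,US=1,PS=0
  L2 @0x49[20] → 0x4C007  P=1,RW=1,US=1,PS=0
  ✓ 0x4C757  — 3 lookups
#4 VA=0x2C0007CDA (r,kernel):
  L0 @0x30[11] → 0x4F007  P=1,RW=1,US=1,PS=0
  L1 @0x4F[0] → 0x52007  P=1,RW=1,US=1,PS=0
  L2 @0x52[7] → 0x56007  P=1,RW=1,US=1,PS=0
  ✓ 0x56CDA  — 3 lookups
#5 VA=0x641E16DD4 (r,kernel):
  L0 @0x30[25] → 0x59007  P=1,RW=1,US=1,PS=0
  L1 @0x59[15] → 0x5A007  P=1,RW=1,US=1,PS=0
  L2 @0x5A[22] → 0x5D007  P=1,RW=1,US=1,PS=0
  ✓ 0x5DDD4  — 3 lookups
#6 VA=0x3C18154D1 (r,kernel):
  L0 @0x30[15] → 0x60007  P=1,RW=1,US=1,PS=0
  L1 @0x60[12] → 0x61007  P=1,RW=1,US=1,PS=0
  L2 @0x61[21] → 0x65007  P=1,RW=1,US=1,PS=0
  ✓ 0x654D1  — 3 lookups
#7 VA=0x1C241E4B4 (r,kernel):
  L0 @0x30[7] → 0x68007  P=1,RW=1,US=1,PS=0
  L1 @0x68[18] → 0x6B007  P=1,RW=1,US=1,PS=0
  L2 @0x6B[30] → 0x6E007  P=1,RW=1,US=1,PS=0
  ✓ 0x6E4B4  — 3 lookups

Access #2 PA: 0x4582F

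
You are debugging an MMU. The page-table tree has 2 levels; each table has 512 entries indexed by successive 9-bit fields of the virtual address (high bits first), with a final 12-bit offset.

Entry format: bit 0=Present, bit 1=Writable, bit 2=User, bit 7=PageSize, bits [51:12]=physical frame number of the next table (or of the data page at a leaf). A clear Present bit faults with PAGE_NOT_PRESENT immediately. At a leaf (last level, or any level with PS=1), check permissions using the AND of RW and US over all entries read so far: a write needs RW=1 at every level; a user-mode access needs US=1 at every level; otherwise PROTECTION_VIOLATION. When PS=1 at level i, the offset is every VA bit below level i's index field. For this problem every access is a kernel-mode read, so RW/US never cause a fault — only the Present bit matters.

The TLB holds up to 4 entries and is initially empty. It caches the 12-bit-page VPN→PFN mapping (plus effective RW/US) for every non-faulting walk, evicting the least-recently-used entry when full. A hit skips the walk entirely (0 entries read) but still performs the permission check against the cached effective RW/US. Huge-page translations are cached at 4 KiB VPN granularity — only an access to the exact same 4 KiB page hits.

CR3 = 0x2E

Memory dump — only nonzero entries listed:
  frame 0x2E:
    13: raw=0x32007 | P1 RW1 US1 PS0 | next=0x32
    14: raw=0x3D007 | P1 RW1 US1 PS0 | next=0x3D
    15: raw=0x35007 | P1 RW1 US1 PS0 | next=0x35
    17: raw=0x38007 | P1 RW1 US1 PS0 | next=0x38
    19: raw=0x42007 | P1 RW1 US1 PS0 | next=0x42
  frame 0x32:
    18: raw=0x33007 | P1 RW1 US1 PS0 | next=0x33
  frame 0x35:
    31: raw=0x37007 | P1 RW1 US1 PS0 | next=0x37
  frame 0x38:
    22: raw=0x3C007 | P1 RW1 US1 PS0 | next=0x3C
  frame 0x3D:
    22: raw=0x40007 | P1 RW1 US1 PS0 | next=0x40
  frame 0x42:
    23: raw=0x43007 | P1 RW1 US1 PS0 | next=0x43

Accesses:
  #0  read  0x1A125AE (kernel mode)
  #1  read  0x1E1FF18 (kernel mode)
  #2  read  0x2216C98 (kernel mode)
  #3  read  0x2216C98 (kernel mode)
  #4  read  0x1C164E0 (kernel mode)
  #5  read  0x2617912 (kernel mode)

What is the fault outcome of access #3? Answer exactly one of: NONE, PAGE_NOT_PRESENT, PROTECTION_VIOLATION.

Trace:
#0 VA=0x1A125AE (r,kernel):
  L0 @0x2E[13] → 0x32007  P=1,RW=1,US=1,PS=0
  L1 @0x32[18] → 0x33007  P=1,RW=1,US=1,PS=0
  ⇒ phys 0x335AE  [2 reads]
#1 VA=0x1E1FF18 (r,kernel):
  L0 @0x2E[15] → 0x35007  P=1,RW=1,US=1,PS=0
  L1 @0x35[31] → 0x37007  P=1,RW=1,US=1,PS=0
  ⇒ phys 0x37F18  [2 reads]
#2 VA=0x2216C98 (r,kernel):
  L0 @0x2E[17] → 0x38007  P=1,RW=1,US=1,PS=0
  L1 @0x38[22] → 0x3C007  P=1,RW=1,US=1,PS=0
  ⇒ phys 0x3CC98  [2 reads]
#3 VA=0x2216C98 (r,kernel):
  TLB hit vpn=0x2216 → PA=0x3CC98
#4 VA=0x1C164E0 (r,kernel):
  L0 @0x2E[14] → 0x3D007  P=1,RW=1,US=1,PS=0
  L1 @0x3D[22] → 0x40007  P=1,RW=1,US=1,PS=0
  ⇒ phys 0x404E0  [2 reads]
#5 VA=0x2617912 (r,kernel):
  L0 @0x2E[19] → 0x42007  P=1,RW=1,US=1,PS=0
  L1 @0x42[23] → 0x43007  P=1,RW=1,US=1,PS=0
  ⇒ phys 0x43912  [2 reads]

Access #3 fault: NONE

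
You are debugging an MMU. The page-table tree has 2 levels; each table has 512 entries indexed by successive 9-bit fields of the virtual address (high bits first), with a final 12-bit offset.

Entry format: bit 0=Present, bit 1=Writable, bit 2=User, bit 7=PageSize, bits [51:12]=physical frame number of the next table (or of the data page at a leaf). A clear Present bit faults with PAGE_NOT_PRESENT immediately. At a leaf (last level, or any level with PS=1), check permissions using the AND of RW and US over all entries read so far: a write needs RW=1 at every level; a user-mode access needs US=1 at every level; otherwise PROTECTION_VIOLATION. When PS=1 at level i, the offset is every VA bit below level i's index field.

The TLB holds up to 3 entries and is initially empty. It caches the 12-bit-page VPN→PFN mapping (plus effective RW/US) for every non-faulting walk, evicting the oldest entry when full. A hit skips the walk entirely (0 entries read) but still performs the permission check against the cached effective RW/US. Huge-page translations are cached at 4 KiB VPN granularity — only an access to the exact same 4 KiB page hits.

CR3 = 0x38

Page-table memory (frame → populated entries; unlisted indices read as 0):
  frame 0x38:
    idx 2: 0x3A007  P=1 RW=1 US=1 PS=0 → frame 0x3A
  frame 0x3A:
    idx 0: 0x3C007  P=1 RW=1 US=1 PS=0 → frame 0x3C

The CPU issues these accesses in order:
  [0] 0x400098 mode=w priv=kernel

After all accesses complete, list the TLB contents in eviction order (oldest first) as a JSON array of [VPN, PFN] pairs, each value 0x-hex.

Per-access translation:
#0 VA=0x400098 (w,kernel):
  [0] read 0x38 idx=2: raw=0x3A007 flags P=1 W=1 U=1 S=0
  [1] read 0x3A idx=0: raw=0x3C007 flags P=1 W=1 U=1 S=0
  ✓ 0x3C098  — 2 lookups

TLB: [["0x400", "0x3C"]]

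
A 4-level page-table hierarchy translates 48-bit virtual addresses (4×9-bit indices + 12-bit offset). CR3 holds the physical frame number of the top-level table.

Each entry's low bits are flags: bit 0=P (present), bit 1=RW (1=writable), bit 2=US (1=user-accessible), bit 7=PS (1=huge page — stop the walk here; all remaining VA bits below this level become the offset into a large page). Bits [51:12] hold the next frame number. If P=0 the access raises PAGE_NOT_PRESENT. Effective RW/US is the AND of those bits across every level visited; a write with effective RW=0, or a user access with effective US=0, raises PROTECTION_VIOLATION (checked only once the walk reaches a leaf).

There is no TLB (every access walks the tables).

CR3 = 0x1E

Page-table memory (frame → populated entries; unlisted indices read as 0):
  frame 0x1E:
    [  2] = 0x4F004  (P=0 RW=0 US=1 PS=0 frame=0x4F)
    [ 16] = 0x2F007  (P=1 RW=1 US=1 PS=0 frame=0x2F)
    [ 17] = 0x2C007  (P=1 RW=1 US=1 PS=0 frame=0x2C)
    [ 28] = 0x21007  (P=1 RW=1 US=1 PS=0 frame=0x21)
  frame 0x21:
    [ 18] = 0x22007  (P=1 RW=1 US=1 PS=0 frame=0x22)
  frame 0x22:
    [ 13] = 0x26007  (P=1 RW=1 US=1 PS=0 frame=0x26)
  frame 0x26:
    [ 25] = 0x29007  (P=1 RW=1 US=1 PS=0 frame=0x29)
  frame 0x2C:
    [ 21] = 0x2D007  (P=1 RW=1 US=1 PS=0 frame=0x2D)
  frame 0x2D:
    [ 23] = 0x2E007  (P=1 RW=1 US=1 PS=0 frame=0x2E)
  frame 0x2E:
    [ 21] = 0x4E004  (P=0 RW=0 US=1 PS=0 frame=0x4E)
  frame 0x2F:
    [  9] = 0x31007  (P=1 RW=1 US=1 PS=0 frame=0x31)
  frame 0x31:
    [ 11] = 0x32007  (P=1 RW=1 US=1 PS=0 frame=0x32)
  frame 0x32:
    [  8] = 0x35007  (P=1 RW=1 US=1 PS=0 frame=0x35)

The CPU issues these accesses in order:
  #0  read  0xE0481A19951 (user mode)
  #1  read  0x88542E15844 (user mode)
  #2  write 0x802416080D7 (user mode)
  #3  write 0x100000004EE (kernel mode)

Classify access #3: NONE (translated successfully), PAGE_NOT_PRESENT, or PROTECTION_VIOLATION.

Trace:
#0 VA=0xE0481A19951 (r,user):
  [0] read 0x1E idx=28: raw=0x21007 flags P=1 W=1 U=1 S=0
  [1] read 0x21 idx=18: raw=0x22007 flags P=1 W=1 U=1 S=0
  [2] read 0x22 idx=13: raw=0x26007 flags P=1 W=1 U=1 S=0
  [3] read 0x26 idx=25: raw=0x29007 flags P=1 W=1 U=1 S=0
  → PA=0x29951  (4 entries read)
#1 VA=0x88542E15844 (r,user):
  [0] read 0x1E idx=17: raw=0x2C007 flags P=1 W=1 U=1 S=0
  [1] read 0x2C idx=21: raw=0x2D007 flags P=1 W=1 U=1 S=0
  [2] read 0x2D idx=23: raw=0x2E007 flags P=1 W=1 U=1 S=0
  [3] read 0x2E idx=21: raw=0x4E004 flags P=0 W=0 U=1 S=0
  ✗ PAGE_NOT_PRESENT  [4 reads]
#2 VA=0x802416080D7 (w,user):
  [0] read 0x1E idx=16: raw=0x2F007 flags P=1 W=1 U=1 S=0
  [1] read 0x2F idx=9: raw=0x31007 flags P=1 W=1 U=1 S=0
  [2] read 0x31 idx=11: raw=0x32007 flags P=1 W=1 U=1 S=0
  [3] read 0x32 idx=8: raw=0x35007 flags P=1 W=1 U=1 S=0
  → PA=0x350D7  (4 entries read)
#3 VA=0x100000004EE (w,kernel):
  [0] read 0x1E idx=2: raw=0x4F004 flags P=0 W=0 U=1 S=0
  ✗ PAGE_NOT_PRESENT  [1 reads]

Access #3 fault: PAGE_NOT_PRESENT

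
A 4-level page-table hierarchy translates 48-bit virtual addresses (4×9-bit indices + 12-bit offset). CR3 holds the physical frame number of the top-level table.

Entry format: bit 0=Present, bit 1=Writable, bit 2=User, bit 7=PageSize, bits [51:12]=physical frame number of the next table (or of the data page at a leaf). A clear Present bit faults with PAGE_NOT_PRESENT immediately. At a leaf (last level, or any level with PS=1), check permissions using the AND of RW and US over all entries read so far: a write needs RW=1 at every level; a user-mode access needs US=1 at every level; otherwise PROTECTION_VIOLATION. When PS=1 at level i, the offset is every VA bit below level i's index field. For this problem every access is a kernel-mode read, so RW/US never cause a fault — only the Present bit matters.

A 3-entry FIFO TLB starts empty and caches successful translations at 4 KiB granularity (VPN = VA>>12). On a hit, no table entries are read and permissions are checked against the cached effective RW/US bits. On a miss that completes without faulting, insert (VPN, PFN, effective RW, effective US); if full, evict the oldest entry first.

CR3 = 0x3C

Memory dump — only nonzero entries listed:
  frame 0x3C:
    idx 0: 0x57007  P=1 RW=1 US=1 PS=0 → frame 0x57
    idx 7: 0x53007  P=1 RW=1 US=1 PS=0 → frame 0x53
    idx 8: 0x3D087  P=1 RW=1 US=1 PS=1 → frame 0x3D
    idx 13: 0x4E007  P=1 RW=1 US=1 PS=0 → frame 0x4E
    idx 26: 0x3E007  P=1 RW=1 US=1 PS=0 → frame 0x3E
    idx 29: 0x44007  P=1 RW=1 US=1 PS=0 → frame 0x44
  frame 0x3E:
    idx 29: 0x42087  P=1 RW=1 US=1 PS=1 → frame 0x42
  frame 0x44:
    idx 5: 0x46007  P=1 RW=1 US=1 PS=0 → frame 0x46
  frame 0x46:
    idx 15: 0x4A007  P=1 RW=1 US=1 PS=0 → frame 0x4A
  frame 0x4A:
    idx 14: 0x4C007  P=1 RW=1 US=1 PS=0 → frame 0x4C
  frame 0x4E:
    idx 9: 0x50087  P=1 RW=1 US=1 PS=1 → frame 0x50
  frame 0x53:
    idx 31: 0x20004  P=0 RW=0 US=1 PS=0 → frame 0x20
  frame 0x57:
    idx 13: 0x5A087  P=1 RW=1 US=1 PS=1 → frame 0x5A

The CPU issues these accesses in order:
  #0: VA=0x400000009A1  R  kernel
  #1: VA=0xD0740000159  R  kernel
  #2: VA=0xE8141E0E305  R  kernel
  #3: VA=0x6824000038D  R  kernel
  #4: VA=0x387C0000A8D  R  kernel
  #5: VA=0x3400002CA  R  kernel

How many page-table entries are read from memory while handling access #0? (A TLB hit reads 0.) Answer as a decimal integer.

Trace:
#0 VA=0x400000009A1 (r,kernel):
  L0: frame=0x3C idx=8 entry=0x3D087 [P=1 RW=1 US=1 PS=1]
  ✓ 0x3D9A1 (huge @L0)  — 1 lookups
#1 VA=0xD0740000159 (r,kernel):
  L0: frame=0x3C idx=26 entry=0x3E007 [P=1 RW=1 US=1 PS=0]
  L1: frame=0x3E idx=29 entry=0x42087 [P=1 RW=1 US=1 PS=1]
  ✓ 0x42159 (huge @L1)  — 2 lookups
#2 VA=0xE8141E0E305 (r,kernel):
  L0: frame=0x3C idx=29 entry=0x44007 [P=1 RW=1 US=1 PS=0]
  L1: frame=0x44 idx=5 entry=0x46007 [P=1 RW=1 US=1 PS=0]
  L2: frame=0x46 idx=15 entry=0x4A007 [P=1 RW=1 US=1 PS=0]
  L3: frame=0x4A idx=14 entry=0x4C007 [P=1 RW=1 US=1 PS=0]
  ✓ 0x4C305  — 4 lookups
#3 VA=0x6824000038D (r,kernel):
  L0: frame=0x3C idx=13 entry=0x4E007 [P=1 RW=1 US=1 PS=0]
  L1: frame=0x4E idx=9 entry=0x50087 [P=1 RW=1 US=1 PS=1]
  ✓ 0x5038D (huge @L1)  — 2 lookups
#4 VA=0x387C0000A8D (r,kernel):
  L0: frame=0x3C idx=7 entry=0x53007 [P=1 RW=1 US=1 PS=0]
  L1: frame=0x53 idx=31 entry=0x20004 [P=0 RW=0 US=1 PS=0]
  → PAGE_NOT_PRESENT  (2 entries read)
#5 VA=0x3400002CA (r,kernel):
  L0: frame=0x3C idx=0 entry=0x57007 [P=1 RW=1 US=1 PS=0]
  L1: frame=0x57 idx=13 entry=0x5A087 [P=1 RW=1 US=1 PS=1]
  ✓ 0x5A2CA (huge @L1)  — 2 lookups

Entries read for #0: 1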